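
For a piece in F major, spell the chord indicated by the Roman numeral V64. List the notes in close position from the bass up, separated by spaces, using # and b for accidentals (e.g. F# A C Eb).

G C E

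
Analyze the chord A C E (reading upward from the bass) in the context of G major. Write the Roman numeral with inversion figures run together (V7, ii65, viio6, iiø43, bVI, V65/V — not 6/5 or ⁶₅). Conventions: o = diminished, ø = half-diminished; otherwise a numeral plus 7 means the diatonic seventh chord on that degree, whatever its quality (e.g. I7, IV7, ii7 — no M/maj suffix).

ii

The pitches A-C-E form a minor triad rooted on A.
In G major, A is the supertonic; the diatonic minor triad there is ii.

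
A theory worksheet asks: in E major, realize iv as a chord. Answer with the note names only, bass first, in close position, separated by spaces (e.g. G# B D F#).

Scale degree 4 in E major is A; here the chord built on it is altered to a minor triad. iv is the minor subdominant, borrowed from the parallel minor.
So the chord is A-C-E, a minor triad.

A C E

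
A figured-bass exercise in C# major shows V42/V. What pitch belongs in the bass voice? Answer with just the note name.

The applied chord V42/V is rooted on D#: D#-F##-A#-C#.
The figure 42 means third inversion — the seventh is in the bass.

C#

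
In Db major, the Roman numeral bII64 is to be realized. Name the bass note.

bII in Db major has root Ebb; the chord is Ebb-Gb-Bbb.
The figure 64 means second inversion — the fifth is in the bass.

Bbb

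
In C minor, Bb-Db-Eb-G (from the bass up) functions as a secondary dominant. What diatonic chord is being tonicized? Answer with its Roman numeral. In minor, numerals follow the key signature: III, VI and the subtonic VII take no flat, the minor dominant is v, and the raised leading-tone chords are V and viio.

VI

The chord is a dominant seventh chord on Eb.
A dominant resolves down a perfect fifth: Eb → Ab. In C minor, Ab is scale degree 6, i.e. VI.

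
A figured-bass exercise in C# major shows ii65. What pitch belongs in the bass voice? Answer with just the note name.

F#

ii in C# major has root D#; the chord is D#-F#-A#-C#.
The figure 65 means first inversion — the third is in the bass.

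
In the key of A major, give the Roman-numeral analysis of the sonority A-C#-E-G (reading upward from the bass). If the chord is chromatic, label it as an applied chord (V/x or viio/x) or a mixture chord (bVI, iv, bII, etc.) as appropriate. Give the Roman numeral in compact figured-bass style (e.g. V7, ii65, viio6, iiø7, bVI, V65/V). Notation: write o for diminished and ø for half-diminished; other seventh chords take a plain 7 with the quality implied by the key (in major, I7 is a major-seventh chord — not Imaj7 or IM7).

The pitches A-C#-E-G form a dominant seventh chord rooted on A.
A is not a diatonic chord root with this quality in A major, but it lies a perfect fifth above D (IV), so the chord functions as an applied dominant of IV.

V7/IV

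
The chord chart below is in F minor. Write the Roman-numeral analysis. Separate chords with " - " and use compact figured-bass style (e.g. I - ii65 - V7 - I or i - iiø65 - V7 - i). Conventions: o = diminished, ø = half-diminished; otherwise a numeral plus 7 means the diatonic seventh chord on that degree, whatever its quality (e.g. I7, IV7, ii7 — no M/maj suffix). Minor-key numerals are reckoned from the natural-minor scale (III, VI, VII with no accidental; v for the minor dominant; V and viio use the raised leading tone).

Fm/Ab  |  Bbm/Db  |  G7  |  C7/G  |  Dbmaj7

i6 - iv6 - V7/V - V43 - VI7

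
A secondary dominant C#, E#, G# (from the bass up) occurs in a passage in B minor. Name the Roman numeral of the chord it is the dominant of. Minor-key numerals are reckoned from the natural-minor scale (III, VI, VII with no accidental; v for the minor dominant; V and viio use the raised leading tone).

The chord is a major triad on C#.
A dominant resolves down a perfect fifth: C# → F#. In B minor, F# is scale degree 5, i.e. V.

V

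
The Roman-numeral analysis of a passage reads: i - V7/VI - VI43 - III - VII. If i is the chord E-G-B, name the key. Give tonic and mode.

The anchor chord is a minor triad on E, labeled i.
If E is scale degree 1 and the mode makes that degree carry a minor triad, the tonic is E and the mode is minor.

E minor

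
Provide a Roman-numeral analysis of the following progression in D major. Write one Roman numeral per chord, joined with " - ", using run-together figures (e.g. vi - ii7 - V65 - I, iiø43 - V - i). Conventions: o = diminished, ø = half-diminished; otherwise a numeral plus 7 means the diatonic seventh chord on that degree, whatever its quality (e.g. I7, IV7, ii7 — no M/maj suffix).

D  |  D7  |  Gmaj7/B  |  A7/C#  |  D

I - V7/IV - IV65 - V65 - I

D: root D is the tonic; major triad there is I.
D7: chromatic; D is V of IV, so V7/IV.
Gmaj7/B: root G is the subdominant; major seventh chord there is IV65.
A7/C# has root A, degree 5 in D major, so V65.
D: root D is the tonic; major triad there is I.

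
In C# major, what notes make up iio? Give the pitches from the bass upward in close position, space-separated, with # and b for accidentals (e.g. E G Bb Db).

Scale degree 2 in C# major is D#; here the chord built on it is altered to a diminished triad. iio is the diminished supertonic triad, borrowed from the parallel minor.
So the chord is D#-F#-A, a diminished triad.

D# F# A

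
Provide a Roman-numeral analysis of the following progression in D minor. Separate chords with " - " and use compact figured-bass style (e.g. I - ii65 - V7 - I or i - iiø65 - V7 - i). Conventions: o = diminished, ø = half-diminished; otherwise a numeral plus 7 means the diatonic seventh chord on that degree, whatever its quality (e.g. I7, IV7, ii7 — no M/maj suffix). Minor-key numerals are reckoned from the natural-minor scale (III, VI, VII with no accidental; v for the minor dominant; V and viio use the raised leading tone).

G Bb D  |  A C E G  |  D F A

G-Bb-D has root G, degree 4 in D minor, so iv.
A-C-E-G has root A, degree 5 in D minor, so v7.
D-F-A has root D, degree 1 in D minor, so i.

iv - v7 - i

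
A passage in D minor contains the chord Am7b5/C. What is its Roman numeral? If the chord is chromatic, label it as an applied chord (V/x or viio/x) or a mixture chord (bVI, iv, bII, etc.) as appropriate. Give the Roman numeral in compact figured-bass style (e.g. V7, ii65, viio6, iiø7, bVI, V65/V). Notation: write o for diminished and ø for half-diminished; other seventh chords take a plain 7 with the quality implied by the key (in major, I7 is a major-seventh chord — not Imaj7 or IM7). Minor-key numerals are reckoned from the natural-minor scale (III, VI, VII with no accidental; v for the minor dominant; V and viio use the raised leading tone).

viiø65/VI

The pitches A-C-Eb-G form a half-diminished seventh chord rooted on A.
A sits a half step below Bb (VI in D minor); a diminished chord there is the applied leading-tone chord of VI.
With C in the bass the chord is in first inversion, so the figured bass is 65.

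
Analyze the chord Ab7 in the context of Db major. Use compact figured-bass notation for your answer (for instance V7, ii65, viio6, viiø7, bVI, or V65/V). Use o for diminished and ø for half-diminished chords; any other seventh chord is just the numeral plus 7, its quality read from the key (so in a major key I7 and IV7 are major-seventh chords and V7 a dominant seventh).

The pitches Ab-C-Eb-Gb form a dominant seventh chord rooted on Ab.
Ab is scale degree 5 in Db major, and a dominant seventh chord on that degree is written V7.

V7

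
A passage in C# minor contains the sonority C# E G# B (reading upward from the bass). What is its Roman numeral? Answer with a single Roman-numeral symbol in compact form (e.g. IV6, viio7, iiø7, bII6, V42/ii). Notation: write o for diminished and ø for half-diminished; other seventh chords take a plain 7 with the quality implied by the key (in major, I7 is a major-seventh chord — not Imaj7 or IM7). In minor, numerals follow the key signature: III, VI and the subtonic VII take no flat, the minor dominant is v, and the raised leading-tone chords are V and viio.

i7

Stacked in thirds the chord is C#-E-G#-B: a minor seventh chord on C#.
C# is scale degree 1 in C# minor, and a minor seventh chord on that degree is written i7.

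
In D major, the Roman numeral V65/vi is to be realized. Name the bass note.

A#

The applied chord V65/vi is rooted on F#: F#-A#-C#-E.
The figure 65 means first inversion — the third is in the bass.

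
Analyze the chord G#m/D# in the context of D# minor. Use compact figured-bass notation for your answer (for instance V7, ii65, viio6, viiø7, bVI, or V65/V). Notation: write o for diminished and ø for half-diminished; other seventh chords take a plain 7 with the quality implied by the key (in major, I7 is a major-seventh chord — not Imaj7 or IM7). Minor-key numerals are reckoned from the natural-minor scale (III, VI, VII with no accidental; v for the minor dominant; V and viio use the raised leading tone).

iv64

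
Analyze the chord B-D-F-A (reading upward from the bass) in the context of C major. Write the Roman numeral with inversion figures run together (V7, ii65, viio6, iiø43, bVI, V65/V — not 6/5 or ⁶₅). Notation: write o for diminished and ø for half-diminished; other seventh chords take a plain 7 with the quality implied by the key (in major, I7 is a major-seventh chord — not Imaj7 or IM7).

viiø7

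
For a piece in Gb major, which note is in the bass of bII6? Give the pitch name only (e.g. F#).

Cb

bII in Gb major has root Abb; the chord is Abb-Cb-Ebb.
The figure 6 means first inversion — the third is in the bass.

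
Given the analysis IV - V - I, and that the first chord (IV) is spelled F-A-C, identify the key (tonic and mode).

The chord F is a major triad rooted on F; its label is IV.
If F is scale degree 4 and the mode makes that degree carry a major triad, the tonic is C and the mode is major.

C major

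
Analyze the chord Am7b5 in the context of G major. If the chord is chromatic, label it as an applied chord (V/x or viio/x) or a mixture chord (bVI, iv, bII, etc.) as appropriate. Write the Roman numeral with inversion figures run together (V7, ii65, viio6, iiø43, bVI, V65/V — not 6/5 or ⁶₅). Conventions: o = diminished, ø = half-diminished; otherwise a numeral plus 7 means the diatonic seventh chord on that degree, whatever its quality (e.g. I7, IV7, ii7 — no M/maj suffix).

The pitches A-C-Eb-G form a half-diminished seventh chord rooted on A.
A is the second degree of G major. This is the half-diminished supertonic seventh, borrowed from the parallel minor.

iiø7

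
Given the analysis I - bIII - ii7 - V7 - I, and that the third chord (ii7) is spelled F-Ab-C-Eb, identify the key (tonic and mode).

The chord Fm7 is a minor seventh chord rooted on F; its label is ii7.
ii7 on F implies F is the supertonic; that puts the tonic at Eb, and the lowercase numeral fits major mode.

Eb major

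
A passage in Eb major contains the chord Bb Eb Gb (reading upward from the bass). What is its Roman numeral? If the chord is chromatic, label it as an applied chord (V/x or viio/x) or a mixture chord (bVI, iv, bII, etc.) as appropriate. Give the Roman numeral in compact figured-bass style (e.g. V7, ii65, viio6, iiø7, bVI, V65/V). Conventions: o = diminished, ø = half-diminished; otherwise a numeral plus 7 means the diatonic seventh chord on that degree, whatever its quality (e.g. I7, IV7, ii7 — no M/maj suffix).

i64

Stacked in thirds the chord is Eb-Gb-Bb: a minor triad on Eb.
Eb is the first degree of Eb major. This is the minor tonic, borrowed from the parallel minor.
With Bb in the bass the chord is in second inversion, so the figured bass is 64.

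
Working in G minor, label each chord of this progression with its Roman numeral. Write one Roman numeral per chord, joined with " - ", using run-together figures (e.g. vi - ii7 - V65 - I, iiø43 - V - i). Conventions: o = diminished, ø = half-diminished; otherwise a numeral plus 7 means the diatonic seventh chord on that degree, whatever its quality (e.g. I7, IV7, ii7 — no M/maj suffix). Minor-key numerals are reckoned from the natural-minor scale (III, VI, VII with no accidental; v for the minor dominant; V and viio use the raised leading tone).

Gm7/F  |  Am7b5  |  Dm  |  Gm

Gm7/F: minor seventh chord on G = scale degree 1 → i42.
Am7b5 has root A, degree 2 in G minor, so iiø7.
Dm has root D, degree 5 in G minor, so v.
Gm: minor triad on G = scale degree 1 → i.

i42 - iiø7 - v - i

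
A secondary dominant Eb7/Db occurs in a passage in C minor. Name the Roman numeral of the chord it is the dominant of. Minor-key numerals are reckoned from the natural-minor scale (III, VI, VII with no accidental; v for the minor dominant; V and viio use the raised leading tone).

VI

The chord is a dominant seventh chord on Eb.
A dominant resolves down a perfect fifth: Eb → Ab. In C minor, Ab is scale degree 6, i.e. VI.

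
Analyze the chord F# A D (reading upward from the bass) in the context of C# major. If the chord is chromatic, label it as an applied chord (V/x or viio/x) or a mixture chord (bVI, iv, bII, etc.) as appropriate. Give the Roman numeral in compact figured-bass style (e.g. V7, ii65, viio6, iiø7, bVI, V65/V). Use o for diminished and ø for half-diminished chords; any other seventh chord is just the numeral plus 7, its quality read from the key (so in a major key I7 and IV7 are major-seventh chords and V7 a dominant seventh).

bII6

The pitches D-F#-A form a major triad rooted on D.
D is the lowered second degree of C# major (diatonic 2 would be D#). This is the Neapolitan sixth — a major triad on the lowered second degree, here in its customary first inversion.
With F# in the bass the chord is in first inversion, so the figured bass is 6.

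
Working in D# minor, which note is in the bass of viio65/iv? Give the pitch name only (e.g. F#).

A#

The applied chord viio65/iv is rooted on F##: F##-A#-C#-E.
The figure 65 means first inversion — the third is in the bass.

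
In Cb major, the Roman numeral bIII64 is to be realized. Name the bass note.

bIII in Cb major has root Ebb; the chord is Ebb-Gb-Bbb.
The figure 64 means second inversion — the fifth is in the bass.

Bbb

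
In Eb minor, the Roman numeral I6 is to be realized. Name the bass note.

G

I in Eb minor has root Eb; the chord is Eb-G-Bb.
The figure 6 means first inversion — the third is in the bass.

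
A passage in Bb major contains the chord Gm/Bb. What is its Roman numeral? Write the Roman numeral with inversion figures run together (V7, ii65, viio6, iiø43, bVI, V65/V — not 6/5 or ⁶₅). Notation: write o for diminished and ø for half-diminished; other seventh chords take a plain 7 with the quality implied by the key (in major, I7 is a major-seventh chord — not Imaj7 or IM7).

The pitches G-Bb-D form a minor triad rooted on G.
In Bb major, G is the submediant; the diatonic minor triad there is vi.
With Bb in the bass the chord is in first inversion, so the figured bass is 6.

vi6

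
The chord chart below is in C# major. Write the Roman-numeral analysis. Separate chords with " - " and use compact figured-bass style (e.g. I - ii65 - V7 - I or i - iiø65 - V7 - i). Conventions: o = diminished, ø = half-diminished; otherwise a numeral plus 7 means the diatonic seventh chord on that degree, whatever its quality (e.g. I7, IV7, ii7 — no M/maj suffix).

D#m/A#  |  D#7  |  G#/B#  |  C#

D#m/A#: root D# is the supertonic; minor triad there is ii64.
D#7 is the secondary dominant of V (dominant seventh chord on D#): V7/V.
G#/B# has root G#, degree 5 in C# major, so V6.
C# has root C#, degree 1 in C# major, so I.

ii64 - V7/V - V6 - I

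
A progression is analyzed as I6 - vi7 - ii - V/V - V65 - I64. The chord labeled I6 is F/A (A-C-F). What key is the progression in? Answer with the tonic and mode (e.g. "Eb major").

F major

The anchor chord is a major triad on F, labeled I6.
If F is scale degree 1 and the mode makes that degree carry a major triad, the tonic is F and the mode is major.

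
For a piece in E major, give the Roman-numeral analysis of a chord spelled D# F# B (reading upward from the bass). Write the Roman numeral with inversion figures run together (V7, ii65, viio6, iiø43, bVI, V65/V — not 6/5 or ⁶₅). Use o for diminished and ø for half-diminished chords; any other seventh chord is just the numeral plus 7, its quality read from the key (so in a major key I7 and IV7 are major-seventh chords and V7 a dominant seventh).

V6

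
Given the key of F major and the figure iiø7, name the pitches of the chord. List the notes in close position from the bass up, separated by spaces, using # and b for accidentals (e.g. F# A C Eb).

G Bb Db F

Scale degree 2 in F major is G; here the chord built on it is altered to a half-diminished seventh chord. iiø7 is the half-diminished supertonic seventh, borrowed from the parallel minor.
So the chord is G-Bb-Db-F, a half-diminished seventh chord.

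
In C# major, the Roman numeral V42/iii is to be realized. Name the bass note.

The applied chord V42/iii is rooted on B#: B#-D##-F##-A#.
The figure 42 means third inversion — the seventh is in the bass.

A#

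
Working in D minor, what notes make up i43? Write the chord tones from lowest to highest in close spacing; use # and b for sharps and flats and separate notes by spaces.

A C D F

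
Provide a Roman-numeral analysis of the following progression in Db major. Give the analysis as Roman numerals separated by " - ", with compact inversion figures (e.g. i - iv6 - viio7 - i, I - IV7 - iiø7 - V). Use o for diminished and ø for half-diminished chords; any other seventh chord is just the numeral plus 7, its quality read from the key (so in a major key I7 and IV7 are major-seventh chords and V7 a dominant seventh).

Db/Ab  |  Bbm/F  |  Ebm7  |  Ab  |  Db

I64 - vi64 - ii7 - V - I

Db/Ab: major triad on Db = scale degree 1 → I64.
Bbm/F: minor triad on Bb = scale degree 6 → vi64.
Ebm7 has root Eb, degree 2 in Db major, so ii7.
Ab: major triad on Ab = scale degree 5 → V.
Db has root Db, degree 1 in Db major, so I.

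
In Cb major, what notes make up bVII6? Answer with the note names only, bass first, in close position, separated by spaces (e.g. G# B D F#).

bVII6 is a major triad on the lowered seventh degree (the subtonic), borrowed from the parallel minor. In Cb major that root is Bbb.
So the chord is Bbb-Db-Fb.
With the 6 figure the chord is in first inversion; from the bass Db upward in close position it reads Db-Fb-Bbb.

Db Fb Bbb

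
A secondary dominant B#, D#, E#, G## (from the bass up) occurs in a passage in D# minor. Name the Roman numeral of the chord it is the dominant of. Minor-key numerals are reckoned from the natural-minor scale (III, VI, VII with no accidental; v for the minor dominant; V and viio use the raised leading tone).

V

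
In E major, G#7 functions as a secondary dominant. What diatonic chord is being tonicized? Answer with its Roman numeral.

The chord is a dominant seventh chord on G#.
A dominant resolves down a perfect fifth: G# → C#. In E major, C# is scale degree 6, i.e. vi.

vi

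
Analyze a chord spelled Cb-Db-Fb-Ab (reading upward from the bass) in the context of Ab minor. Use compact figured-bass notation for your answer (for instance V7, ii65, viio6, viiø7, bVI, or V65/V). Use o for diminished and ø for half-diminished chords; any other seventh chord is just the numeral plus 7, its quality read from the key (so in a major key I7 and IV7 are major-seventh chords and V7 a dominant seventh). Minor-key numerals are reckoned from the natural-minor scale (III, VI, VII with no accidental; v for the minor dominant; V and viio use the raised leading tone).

Stacked in thirds the chord is Db-Fb-Ab-Cb: a minor seventh chord on Db.
In Ab minor, Db is the subdominant; the diatonic minor seventh chord there is iv7.
With Cb in the bass the chord is in third inversion, so the figured bass is 42.

iv42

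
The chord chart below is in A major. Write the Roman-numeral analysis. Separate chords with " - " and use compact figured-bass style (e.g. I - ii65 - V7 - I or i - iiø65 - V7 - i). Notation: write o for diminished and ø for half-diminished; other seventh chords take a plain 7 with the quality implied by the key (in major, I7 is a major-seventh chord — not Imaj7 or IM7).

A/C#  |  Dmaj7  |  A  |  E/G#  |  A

I6 - IV7 - I - V6 - I

A/C#: root A is the tonic; major triad there is I6.
Dmaj7: root D is the subdominant; major seventh chord there is IV7.
A: major triad on A = scale degree 1 → I.
E/G#: major triad on E = scale degree 5 → V6.
A has root A, degree 1 in A major, so I.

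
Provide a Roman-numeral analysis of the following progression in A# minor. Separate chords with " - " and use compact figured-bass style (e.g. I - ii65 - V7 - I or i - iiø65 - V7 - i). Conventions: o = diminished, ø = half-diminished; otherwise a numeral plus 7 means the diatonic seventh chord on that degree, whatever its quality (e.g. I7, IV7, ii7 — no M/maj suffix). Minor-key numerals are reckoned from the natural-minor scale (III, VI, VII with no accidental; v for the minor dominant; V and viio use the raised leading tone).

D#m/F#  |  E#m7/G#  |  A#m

iv6 - v65 - i

D#m/F#: minor triad on D# = scale degree 4 → iv6.
E#m7/G#: root E# is the dominant; minor seventh chord there is v65.
A#m: minor triad on A# = scale degree 1 → i.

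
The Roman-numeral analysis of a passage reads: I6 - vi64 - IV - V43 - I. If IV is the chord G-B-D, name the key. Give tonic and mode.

The anchor chord is a major triad on G, labeled IV.
Counting down 3 scale steps from G places the tonic on D; a major triad on degree 4 is diatonic only in major.

D major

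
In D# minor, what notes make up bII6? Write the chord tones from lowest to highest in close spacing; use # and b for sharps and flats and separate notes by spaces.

Scale degree 2 in D# minor is E#; lowering it a half step gives E. bII6 is the Neapolitan sixth — a major triad on the lowered second degree, here in its customary first inversion.
So the chord is E-G#-B, a major triad.
With the 6 figure the chord is in first inversion; from the bass G# upward in close position it reads G#-B-E.

G# B E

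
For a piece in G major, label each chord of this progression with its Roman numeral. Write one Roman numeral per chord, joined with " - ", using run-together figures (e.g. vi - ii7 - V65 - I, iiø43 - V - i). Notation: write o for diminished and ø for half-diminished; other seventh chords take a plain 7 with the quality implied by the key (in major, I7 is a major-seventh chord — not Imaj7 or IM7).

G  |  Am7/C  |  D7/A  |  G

G: major triad on G = scale degree 1 → I.
Am7/C: root A is the supertonic; minor seventh chord there is ii65.
D7/A: dominant seventh chord on D = scale degree 5 → V43.
G has root G, degree 1 in G major, so I.

I - ii65 - V43 - I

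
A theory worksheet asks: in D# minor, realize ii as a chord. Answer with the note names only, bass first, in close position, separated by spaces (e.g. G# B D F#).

E# G# B#

ii is the minor supertonic, borrowed from the parallel major (the Dorian ii). In D# minor that root is E#.
So the chord is E#-G#-B#, a minor triad.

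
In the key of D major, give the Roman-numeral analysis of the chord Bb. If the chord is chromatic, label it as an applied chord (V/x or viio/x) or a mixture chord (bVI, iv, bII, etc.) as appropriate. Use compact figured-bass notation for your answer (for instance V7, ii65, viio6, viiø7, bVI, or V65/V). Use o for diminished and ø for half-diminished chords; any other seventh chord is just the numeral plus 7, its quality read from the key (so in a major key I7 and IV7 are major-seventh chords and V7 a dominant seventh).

bVI

Stacked in thirds the chord is Bb-D-F: a major triad on Bb.
Bb is the lowered sixth degree of D major (diatonic 6 would be B). This is a major triad on the lowered sixth degree, borrowed from the parallel minor.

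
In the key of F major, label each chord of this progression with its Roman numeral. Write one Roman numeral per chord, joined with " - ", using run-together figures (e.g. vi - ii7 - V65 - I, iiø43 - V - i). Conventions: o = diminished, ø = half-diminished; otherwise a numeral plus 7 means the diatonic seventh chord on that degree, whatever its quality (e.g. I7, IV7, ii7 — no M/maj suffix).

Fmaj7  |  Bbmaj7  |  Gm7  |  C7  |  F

I7 - IV7 - ii7 - V7 - I

Fmaj7: root F is the tonic; major seventh chord there is I7.
Bbmaj7 has root Bb, degree 4 in F major, so IV7.
Gm7 has root G, degree 2 in F major, so ii7.
C7: dominant seventh chord on C = scale degree 5 → V7.
F has root F, degree 1 in F major, so I.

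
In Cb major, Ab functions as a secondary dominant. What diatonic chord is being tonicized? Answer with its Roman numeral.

ii

The chord is a major triad on Ab.
A dominant resolves down a perfect fifth: Ab → Db. In Cb major, Db is scale degree 2, i.e. ii.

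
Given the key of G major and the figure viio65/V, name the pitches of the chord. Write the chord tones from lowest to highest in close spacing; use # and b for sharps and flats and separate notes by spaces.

viio65/V is a secondary leading-tone chord. The target V is D in G major; the applied chord is rooted a semitone below, on C#.
Building a fully diminished seventh chord on C# gives C#-E-G-Bb.
With the 65 figure the chord is in first inversion; from the bass E upward in close position it reads E-G-Bb-C#.

E G Bb C#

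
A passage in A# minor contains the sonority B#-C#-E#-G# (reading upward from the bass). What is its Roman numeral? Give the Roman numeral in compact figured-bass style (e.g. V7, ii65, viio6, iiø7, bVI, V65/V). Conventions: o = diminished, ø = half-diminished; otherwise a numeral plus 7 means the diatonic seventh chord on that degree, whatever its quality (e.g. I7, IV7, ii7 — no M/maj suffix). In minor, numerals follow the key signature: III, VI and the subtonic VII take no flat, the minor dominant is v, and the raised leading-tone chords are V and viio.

III42

Stacked in thirds the chord is C#-E#-G#-B#: a major seventh chord on C#.
In A# minor, C# is the mediant; the diatonic major seventh chord there is III7.
With B# in the bass the chord is in third inversion, so the figured bass is 42.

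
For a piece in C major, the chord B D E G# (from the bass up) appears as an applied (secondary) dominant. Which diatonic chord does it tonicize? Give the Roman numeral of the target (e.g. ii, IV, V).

The chord is a dominant seventh chord on E.
A dominant resolves down a perfect fifth: E → A. In C major, A is scale degree 6, i.e. vi.

vi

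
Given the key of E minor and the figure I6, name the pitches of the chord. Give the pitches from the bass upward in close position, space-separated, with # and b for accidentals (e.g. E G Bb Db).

I6 is the major tonic (Picardy third), borrowed from the parallel major. In E minor that root is E.
So the chord is E-G#-B.
The figured bass 6 indicates first inversion, placing the third (G#) in the bass: G#-B-E.

G# B E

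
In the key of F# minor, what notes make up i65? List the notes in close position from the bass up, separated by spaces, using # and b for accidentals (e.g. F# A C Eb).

The numeral's case and figure indicate a minor seventh chord. In F# minor its root, the first degree, is F#.
That chord is spelled F#-A-C#-E.
The figured bass 65 indicates first inversion, placing the third (A) in the bass: A-C#-E-F#.

A C# E F#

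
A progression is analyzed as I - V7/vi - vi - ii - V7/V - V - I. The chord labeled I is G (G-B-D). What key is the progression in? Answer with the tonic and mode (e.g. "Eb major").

G major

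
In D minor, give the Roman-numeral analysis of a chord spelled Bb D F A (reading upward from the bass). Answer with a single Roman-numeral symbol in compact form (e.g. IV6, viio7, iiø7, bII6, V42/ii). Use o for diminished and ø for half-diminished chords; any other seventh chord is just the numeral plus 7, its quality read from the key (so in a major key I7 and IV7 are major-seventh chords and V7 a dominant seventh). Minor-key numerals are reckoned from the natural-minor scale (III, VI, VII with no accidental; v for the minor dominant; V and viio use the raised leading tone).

VI7

Stacked in thirds the chord is Bb-D-F-A: a major seventh chord on Bb.
Bb is scale degree 6 in D minor, and a major seventh chord on that degree is written VI7.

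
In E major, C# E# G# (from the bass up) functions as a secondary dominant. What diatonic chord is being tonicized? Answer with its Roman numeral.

ii

The chord is a major triad on C#.
A dominant resolves down a perfect fifth: C# → F#. In E major, F# is scale degree 2, i.e. ii.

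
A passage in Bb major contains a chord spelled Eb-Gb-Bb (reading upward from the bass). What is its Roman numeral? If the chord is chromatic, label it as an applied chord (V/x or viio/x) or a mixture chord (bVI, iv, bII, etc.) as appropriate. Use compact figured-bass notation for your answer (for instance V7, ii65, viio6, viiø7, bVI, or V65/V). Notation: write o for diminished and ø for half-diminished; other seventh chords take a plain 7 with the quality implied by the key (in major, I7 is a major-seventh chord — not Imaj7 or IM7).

iv

Stacked in thirds the chord is Eb-Gb-Bb: a minor triad on Eb.
Eb is the fourth degree of Bb major. This is the minor subdominant, borrowed from the parallel minor.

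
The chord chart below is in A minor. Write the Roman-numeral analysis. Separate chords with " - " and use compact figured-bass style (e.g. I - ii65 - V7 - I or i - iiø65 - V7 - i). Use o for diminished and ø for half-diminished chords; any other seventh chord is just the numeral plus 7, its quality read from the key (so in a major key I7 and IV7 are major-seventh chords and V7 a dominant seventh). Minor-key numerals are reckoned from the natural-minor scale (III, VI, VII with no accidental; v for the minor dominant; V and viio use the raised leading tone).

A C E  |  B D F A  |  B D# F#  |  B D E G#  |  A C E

i - iiø7 - V/V - V43 - i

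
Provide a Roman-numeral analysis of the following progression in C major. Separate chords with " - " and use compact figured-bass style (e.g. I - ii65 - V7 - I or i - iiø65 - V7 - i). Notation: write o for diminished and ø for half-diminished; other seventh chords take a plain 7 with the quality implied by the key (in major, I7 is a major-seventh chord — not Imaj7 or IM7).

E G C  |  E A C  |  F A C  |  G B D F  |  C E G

I6 - vi64 - IV - V7 - I

E-G-C: major triad on C = scale degree 1 → I6.
E-A-C: root A is the submediant; minor triad there is vi64.
F-A-C: major triad on F = scale degree 4 → IV.
G-B-D-F: dominant seventh chord on G = scale degree 5 → V7.
C-E-G: root C is the tonic; major triad there is I.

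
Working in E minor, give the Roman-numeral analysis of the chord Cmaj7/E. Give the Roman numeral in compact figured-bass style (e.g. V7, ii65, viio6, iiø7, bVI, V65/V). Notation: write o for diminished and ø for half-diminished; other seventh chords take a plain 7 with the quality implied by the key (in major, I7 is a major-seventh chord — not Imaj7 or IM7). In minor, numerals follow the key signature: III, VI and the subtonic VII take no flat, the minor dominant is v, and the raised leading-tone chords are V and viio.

VI65

Stacked in thirds the chord is C-E-G-B: a major seventh chord on C.
In E minor, C is the submediant; the diatonic major seventh chord there is VI7.
With E in the bass the chord is in first inversion, so the figured bass is 65.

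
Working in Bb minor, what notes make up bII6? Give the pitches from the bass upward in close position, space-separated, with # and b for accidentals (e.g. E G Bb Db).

Scale degree 2 in Bb minor is C; lowering it a half step gives Cb. bII6 is the Neapolitan sixth — a major triad on the lowered second degree, here in its customary first inversion.
So the chord is Cb-Eb-Gb, a major triad.
The figured bass 6 indicates first inversion, placing the third (Eb) in the bass: Eb-Gb-Cb.

Eb Gb Cb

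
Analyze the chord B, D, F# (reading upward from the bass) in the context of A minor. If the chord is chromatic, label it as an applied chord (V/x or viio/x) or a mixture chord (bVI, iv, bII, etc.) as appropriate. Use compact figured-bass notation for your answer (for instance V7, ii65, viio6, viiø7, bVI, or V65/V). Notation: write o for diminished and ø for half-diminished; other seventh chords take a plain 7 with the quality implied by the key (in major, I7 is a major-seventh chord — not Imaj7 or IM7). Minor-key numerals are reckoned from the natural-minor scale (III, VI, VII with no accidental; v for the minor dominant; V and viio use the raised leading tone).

ii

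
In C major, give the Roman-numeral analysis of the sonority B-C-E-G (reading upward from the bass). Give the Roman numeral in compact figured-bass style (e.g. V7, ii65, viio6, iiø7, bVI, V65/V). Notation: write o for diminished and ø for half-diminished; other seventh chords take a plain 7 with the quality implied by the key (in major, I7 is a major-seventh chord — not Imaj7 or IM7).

Stacked in thirds the chord is C-E-G-B: a major seventh chord on C.
C is scale degree 1 in C major, and a major seventh chord on that degree is written I7.
With B in the bass the chord is in third inversion, so the figured bass is 42.

I42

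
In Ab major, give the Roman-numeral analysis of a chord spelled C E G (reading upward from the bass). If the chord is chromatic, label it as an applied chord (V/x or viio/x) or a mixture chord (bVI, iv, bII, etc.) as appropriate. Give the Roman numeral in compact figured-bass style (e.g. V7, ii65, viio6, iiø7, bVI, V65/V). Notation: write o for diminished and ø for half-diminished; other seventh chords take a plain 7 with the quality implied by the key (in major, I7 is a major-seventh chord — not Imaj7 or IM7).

V/vi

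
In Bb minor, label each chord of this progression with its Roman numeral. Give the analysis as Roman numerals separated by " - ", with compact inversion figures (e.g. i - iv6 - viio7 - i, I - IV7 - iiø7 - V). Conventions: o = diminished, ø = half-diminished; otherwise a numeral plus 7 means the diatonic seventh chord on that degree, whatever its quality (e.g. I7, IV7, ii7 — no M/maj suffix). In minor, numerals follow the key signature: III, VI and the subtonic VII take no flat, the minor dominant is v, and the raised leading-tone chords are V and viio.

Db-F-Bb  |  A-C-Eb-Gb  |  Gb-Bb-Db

Db-F-Bb has root Bb, degree 1 in Bb minor, so i6.
A-C-Eb-Gb: fully diminished seventh chord on A = scale degree 7 → viio7.
Gb-Bb-Db: root Gb is the submediant; major triad there is VI.

i6 - viio7 - VI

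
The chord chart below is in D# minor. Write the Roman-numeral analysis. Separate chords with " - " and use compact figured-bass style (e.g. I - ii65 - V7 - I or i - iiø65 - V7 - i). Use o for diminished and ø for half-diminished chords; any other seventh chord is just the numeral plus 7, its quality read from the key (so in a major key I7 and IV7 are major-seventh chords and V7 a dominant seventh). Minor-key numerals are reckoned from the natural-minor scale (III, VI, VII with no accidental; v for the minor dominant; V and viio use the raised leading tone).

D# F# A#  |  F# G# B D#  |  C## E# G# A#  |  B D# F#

D#-F#-A#: root D# is the tonic; minor triad there is i.
F#-G#-B-D#: root G# is the subdominant; minor seventh chord there is iv42.
C##-E#-G#-A#: dominant seventh chord on A# = scale degree 5 → V65.
B-D#-F# has root B, degree 6 in D# minor, so VI.

i - iv42 - V65 - VI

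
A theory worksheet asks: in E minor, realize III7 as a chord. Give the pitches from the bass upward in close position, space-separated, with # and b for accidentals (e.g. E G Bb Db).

In E minor, the mediant is G, and the diatonic chord built there is a major seventh chord.
That chord is spelled G-B-D-F#.

G B D F#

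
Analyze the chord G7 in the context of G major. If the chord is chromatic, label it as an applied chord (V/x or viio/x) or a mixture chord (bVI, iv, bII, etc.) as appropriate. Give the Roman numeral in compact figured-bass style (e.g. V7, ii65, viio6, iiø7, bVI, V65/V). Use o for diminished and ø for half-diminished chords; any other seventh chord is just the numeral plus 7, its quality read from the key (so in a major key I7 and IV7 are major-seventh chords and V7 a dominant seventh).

V7/IV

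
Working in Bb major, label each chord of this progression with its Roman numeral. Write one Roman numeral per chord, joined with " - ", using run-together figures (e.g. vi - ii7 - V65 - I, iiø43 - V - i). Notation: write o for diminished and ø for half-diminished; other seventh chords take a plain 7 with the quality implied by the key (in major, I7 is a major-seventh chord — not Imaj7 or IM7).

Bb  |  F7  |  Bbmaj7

I - V7 - I7

Bb has root Bb, degree 1 in Bb major, so I.
F7: root F is the dominant; dominant seventh chord there is V7.
Bbmaj7 has root Bb, degree 1 in Bb major, so I7.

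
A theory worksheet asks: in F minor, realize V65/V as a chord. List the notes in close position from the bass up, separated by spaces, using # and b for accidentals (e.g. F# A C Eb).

B D F G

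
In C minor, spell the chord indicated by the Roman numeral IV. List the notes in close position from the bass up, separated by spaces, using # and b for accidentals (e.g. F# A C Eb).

F A C

IV is the major subdominant, borrowed from the parallel major. In C minor that root is F.
So the chord is F-A-C, a major triad.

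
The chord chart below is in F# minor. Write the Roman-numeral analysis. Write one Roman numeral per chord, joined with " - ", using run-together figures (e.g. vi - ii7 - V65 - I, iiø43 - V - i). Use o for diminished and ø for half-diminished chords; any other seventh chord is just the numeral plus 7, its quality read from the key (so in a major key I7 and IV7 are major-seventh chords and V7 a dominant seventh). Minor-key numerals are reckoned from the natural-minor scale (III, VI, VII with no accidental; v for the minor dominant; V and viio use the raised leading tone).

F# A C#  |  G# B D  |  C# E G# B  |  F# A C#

F#-A-C#: root F# is the tonic; minor triad there is i.
G#-B-D has root G#, degree 2 in F# minor, so iio.
C#-E-G#-B has root C#, degree 5 in F# minor, so v7.
F#-A-C#: root F# is the tonic; minor triad there is i.

i - iio - v7 - i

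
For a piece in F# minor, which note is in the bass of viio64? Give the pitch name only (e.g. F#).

B

viio in F# minor has root E#; the chord is E#-G#-B.
The figure 64 means second inversion — the fifth is in the bass.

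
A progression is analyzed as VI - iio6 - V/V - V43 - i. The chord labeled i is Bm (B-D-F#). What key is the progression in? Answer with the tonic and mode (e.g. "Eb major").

B minor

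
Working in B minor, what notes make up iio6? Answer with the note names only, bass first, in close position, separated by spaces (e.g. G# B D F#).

E G C#

In B minor, scale degree 2 is C#, and the diatonic chord built there is a diminished triad.
Stacking thirds from C# gives C#-E-G.
The figured bass 6 indicates first inversion, placing the third (E) in the bass: E-G-C#.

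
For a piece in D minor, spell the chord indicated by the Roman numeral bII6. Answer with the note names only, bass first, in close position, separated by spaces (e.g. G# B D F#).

G Bb Eb

bII6 is the Neapolitan sixth — a major triad on the lowered second degree, here in its customary first inversion. In D minor that root is Eb.
So the chord is Eb-G-Bb, a major triad.
With the 6 figure the chord is in first inversion; from the bass G upward in close position it reads G-Bb-Eb.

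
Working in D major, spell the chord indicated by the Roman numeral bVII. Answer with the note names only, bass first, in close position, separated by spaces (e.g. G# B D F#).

bVII is a major triad on the lowered seventh degree (the subtonic), borrowed from the parallel minor. In D major that root is C.
So the chord is C-E-G.

C E G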